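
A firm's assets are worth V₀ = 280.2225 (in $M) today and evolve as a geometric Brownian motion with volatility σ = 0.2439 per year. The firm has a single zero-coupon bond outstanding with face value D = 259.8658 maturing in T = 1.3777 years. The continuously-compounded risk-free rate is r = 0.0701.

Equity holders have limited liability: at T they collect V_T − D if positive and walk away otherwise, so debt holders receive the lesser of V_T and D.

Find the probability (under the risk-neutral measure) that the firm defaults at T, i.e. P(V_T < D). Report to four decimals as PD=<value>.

PD=0.3236

d₁ = [ln(V₀/D) + (r + σ²/2)T] / (σ√T)
   = [ln(280.2225/259.8658) + (0.0701 + 0.5·0.2439²)·1.3777] / (0.2439·√1.3777)
   = [0.075419 + 0.137555] / 0.286279 = 0.743936
d₂ = d₁ − σ√T = 0.743936 − 0.286279 = 0.457657
risk-neutral PD = N(−d₂) = N(-0.457657) = 0.323599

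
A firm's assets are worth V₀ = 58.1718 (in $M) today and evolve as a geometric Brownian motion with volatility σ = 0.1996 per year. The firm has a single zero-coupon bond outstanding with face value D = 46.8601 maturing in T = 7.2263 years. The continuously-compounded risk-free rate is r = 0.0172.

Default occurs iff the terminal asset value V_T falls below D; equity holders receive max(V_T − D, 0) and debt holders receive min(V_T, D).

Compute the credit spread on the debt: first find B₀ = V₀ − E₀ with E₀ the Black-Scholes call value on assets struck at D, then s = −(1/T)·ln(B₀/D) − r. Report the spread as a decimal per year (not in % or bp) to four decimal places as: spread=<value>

d₁ = [ln(V₀/D) + (r + σ²/2)T] / (σ√T)
   = [ln(58.1718/46.8601) + (0.0172 + 0.5·0.1996²)·7.2263] / (0.1996·√7.2263)
   = [0.216234 + 0.268241] / 0.536560 = 0.902927
d₂ = d₁ − σ√T = 0.902927 − 0.536560 = 0.366367
N(d₁) = 0.816718,  N(d₂) = 0.642954,  e^(−rT) = 0.883122
E₀ = V₀·N(d₁) − D·e^(−rT)·N(d₂)
   = 58.1718·0.816718 − 46.8601·0.883122·0.642954 = 20.902454
B₀ = V₀ − E₀ = 58.1718 − 20.902454 = 37.269346
spread = −(1/T)·ln(B₀/D) − r = −(1/7.2263)·ln(37.269346/46.8601) − 0.0172 = 0.01448916

spread=0.0145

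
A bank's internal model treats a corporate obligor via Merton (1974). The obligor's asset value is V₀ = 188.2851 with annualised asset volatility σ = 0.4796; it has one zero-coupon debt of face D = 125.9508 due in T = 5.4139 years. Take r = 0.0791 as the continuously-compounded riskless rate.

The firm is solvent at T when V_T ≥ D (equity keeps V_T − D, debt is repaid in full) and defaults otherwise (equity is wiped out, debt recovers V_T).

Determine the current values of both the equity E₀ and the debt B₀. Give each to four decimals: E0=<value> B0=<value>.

E0=123.0273 B0=65.2578

d₁ = [ln(V₀/D) + (r + σ²/2)T] / (σ√T)
   = [ln(188.2851/125.9508) + (0.0791 + 0.5·0.4796²)·5.4139] / (0.4796·√5.4139)
   = [0.402066 + 1.050882] / 1.115923 = 1.302014
d₂ = d₁ − σ√T = 1.302014 − 1.115923 = 0.186091
N(d₁) = 0.903544,  N(d₂) = 0.573813,  e^(−rT) = 0.651655
E₀ = V₀·N(d₁) − D·e^(−rT)·N(d₂)
   = 188.2851·0.903544 − 125.9508·0.651655·0.573813 = 123.027322
B₀ = V₀ − E₀ = 188.2851 − 123.027322 = 65.257778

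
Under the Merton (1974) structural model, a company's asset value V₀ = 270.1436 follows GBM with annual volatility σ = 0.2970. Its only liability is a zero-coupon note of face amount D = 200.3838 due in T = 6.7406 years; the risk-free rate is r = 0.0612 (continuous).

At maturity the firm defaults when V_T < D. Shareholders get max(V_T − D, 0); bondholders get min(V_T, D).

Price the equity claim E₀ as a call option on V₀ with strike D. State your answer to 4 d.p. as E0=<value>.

E0=150.9324

d₁ = [ln(V₀/D) + (r + σ²/2)T] / (σ√T)
   = [ln(270.1436/200.3838) + (0.0612 + 0.5·0.2970²)·6.7406] / (0.2970·√6.7406)
   = [0.298719 + 0.709816] / 0.771091 = 1.307932
d₂ = d₁ − σ√T = 1.307932 − 0.771091 = 0.536841
N(d₁) = 0.904552,  N(d₂) = 0.704311,  e^(−rT) = 0.661977
E₀ = V₀·N(d₁) − D·e^(−rT)·N(d₂)
   = 270.1436·0.904552 − 200.3838·0.661977·0.704311 = 150.932399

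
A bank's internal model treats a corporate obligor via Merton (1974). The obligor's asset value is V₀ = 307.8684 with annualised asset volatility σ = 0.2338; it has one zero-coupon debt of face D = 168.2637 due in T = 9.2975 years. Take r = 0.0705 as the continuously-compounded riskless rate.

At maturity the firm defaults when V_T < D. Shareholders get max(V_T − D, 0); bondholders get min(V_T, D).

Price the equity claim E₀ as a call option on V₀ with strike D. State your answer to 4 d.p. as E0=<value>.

d₁ = [ln(V₀/D) + (r + σ²/2)T] / (σ√T)
   = [ln(307.8684/168.2637) + (0.0705 + 0.5·0.2338²)·9.2975] / (0.2338·√9.2975)
   = [0.604140 + 0.909586] / 0.712898 = 2.123340
d₂ = d₁ − σ√T = 2.123340 − 0.712898 = 1.410442
N(d₁) = 0.983137,  N(d₂) = 0.920795,  e^(−rT) = 0.519196
E₀ = V₀·N(d₁) − D·e^(−rT)·N(d₂)
   = 307.8684·0.983137 − 168.2637·0.519196·0.920795 = 222.234531

E0=222.2345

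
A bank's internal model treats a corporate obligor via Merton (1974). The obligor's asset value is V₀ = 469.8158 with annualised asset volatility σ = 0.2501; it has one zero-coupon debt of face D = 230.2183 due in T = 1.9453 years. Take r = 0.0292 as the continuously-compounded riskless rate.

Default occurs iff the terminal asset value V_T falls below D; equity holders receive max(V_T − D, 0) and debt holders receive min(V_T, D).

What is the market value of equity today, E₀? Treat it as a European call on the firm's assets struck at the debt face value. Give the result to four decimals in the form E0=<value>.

E0=252.8366

d₁ = [ln(V₀/D) + (r + σ²/2)T] / (σ√T)
   = [ln(469.8158/230.2183) + (0.0292 + 0.5·0.2501²)·1.9453] / (0.2501·√1.9453)
   = [0.713313 + 0.117642] / 0.348825 = 2.382157
d₂ = d₁ − σ√T = 2.382157 − 0.348825 = 2.033333
N(d₁) = 0.991394,  N(d₂) = 0.978991,  e^(−rT) = 0.944780
E₀ = V₀·N(d₁) − D·e^(−rT)·N(d₂)
   = 469.8158·0.991394 − 230.2183·0.944780·0.978991 = 252.836612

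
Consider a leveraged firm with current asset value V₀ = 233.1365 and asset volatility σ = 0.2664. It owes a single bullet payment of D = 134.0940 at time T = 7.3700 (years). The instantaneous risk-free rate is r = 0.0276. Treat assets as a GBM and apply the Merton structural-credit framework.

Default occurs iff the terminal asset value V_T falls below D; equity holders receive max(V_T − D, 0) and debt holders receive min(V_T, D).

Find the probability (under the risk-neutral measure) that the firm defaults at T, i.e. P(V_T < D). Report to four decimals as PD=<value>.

d₁ = [ln(V₀/D) + (r + σ²/2)T] / (σ√T)
   = [ln(233.1365/134.0940) + (0.0276 + 0.5·0.2664²)·7.3700] / (0.2664·√7.3700)
   = [0.553083 + 0.464933] / 0.723216 = 1.407623
d₂ = d₁ − σ√T = 1.407623 − 0.723216 = 0.684408
risk-neutral PD = N(−d₂) = N(-0.684408) = 0.246859

PD=0.2469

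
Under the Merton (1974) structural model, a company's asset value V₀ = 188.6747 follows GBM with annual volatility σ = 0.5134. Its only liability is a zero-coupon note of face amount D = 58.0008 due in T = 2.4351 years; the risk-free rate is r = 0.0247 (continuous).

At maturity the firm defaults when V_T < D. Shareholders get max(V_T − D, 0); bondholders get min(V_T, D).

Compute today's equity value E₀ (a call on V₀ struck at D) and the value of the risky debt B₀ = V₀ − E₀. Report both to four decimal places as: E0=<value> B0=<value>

d₁ = [ln(V₀/D) + (r + σ²/2)T] / (σ√T)
   = [ln(188.6747/58.0008) + (0.0247 + 0.5·0.5134²)·2.4351] / (0.5134·√2.4351)
   = [1.179568 + 0.381068] / 0.801151 = 1.947993
d₂ = d₁ − σ√T = 1.947993 − 0.801151 = 1.146842
N(d₁) = 0.974292,  N(d₂) = 0.874277,  e^(−rT) = 0.941626
E₀ = V₀·N(d₁) − D·e^(−rT)·N(d₂)
   = 188.6747·0.974292 − 58.0008·0.941626·0.874277 = 136.075594
B₀ = V₀ − E₀ = 188.6747 − 136.075594 = 52.599106

E0=136.0756 B0=52.5991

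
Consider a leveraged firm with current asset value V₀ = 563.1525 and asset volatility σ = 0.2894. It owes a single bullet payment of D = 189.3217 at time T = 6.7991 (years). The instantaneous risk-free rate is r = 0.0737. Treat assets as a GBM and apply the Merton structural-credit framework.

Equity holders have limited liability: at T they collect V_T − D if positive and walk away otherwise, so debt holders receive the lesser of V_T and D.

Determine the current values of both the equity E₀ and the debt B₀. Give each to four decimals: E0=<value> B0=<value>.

E0=449.5931 B0=113.5594

d₁ = [ln(V₀/D) + (r + σ²/2)T] / (σ√T)
   = [ln(563.1525/189.3217) + (0.0737 + 0.5·0.2894²)·6.7991] / (0.2894·√6.7991)
   = [1.090103 + 0.785814] / 0.754613 = 2.485932
d₂ = d₁ − σ√T = 2.485932 − 0.754613 = 1.731320
N(d₁) = 0.993539,  N(d₂) = 0.958303,  e^(−rT) = 0.605868
E₀ = V₀·N(d₁) − D·e^(−rT)·N(d₂)
   = 563.1525·0.993539 − 189.3217·0.605868·0.958303 = 449.593138
B₀ = V₀ − E₀ = 563.1525 − 449.593138 = 113.559362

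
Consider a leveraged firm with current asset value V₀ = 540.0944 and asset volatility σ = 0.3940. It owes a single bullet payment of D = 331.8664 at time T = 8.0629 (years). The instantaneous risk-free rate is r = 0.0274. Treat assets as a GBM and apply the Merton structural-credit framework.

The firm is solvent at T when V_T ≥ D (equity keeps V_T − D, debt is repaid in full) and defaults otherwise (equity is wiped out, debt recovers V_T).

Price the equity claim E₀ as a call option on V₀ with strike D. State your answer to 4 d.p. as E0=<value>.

d₁ = [ln(V₀/D) + (r + σ²/2)T] / (σ√T)
   = [ln(540.0944/331.8664) + (0.0274 + 0.5·0.3940²)·8.0629] / (0.3940·√8.0629)
   = [0.487011 + 0.846750] / 1.118773 = 1.192165
d₂ = d₁ − σ√T = 1.192165 − 1.118773 = 0.073392
N(d₁) = 0.883402,  N(d₂) = 0.529253,  e^(−rT) = 0.801778
E₀ = V₀·N(d₁) − D·e^(−rT)·N(d₂)
   = 540.0944·0.883402 − 331.8664·0.801778·0.529253 = 336.294987

E0=336.2950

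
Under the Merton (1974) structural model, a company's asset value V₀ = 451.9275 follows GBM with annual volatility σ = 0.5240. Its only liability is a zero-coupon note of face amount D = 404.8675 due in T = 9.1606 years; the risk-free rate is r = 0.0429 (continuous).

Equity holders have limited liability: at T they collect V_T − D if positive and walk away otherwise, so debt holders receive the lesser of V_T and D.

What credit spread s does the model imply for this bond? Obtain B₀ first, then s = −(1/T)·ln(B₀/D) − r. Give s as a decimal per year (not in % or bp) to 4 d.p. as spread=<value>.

d₁ = [ln(V₀/D) + (r + σ²/2)T] / (σ√T)
   = [ln(451.9275/404.8675) + (0.0429 + 0.5·0.5240²)·9.1606] / (0.5240·√9.1606)
   = [0.109962 + 1.650630] / 1.585964 = 1.110109
d₂ = d₁ − σ√T = 1.110109 − 1.585964 = -0.475855
N(d₁) = 0.866524,  N(d₂) = 0.317089,  e^(−rT) = 0.675036
E₀ = V₀·N(d₁) − D·e^(−rT)·N(d₂)
   = 451.9275·0.866524 − 404.8675·0.675036·0.317089 = 304.945602
B₀ = V₀ − E₀ = 451.9275 − 304.945602 = 146.981898
spread = −(1/T)·ln(B₀/D) − r = −(1/9.1606)·ln(146.981898/404.8675) − 0.0429 = 0.06770961

spread=0.0677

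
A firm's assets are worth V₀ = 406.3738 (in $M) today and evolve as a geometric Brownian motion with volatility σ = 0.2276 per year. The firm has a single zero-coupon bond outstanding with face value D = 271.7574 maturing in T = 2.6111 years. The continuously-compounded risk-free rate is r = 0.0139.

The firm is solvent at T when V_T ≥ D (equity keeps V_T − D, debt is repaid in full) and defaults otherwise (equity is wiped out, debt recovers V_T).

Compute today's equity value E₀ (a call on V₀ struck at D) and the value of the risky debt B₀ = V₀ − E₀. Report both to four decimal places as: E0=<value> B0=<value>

E0=151.0601 B0=255.3137

d₁ = [ln(V₀/D) + (r + σ²/2)T] / (σ√T)
   = [ln(406.3738/271.7574) + (0.0139 + 0.5·0.2276²)·2.6111] / (0.2276·√2.6111)
   = [0.402364 + 0.103924] / 0.367777 = 1.376618
d₂ = d₁ − σ√T = 1.376618 − 0.367777 = 1.008841
N(d₁) = 0.915685,  N(d₂) = 0.843475,  e^(−rT) = 0.964356
E₀ = V₀·N(d₁) − D·e^(−rT)·N(d₂)
   = 406.3738·0.915685 − 271.7574·0.964356·0.843475 = 151.060065
B₀ = V₀ − E₀ = 406.3738 − 151.060065 = 255.313735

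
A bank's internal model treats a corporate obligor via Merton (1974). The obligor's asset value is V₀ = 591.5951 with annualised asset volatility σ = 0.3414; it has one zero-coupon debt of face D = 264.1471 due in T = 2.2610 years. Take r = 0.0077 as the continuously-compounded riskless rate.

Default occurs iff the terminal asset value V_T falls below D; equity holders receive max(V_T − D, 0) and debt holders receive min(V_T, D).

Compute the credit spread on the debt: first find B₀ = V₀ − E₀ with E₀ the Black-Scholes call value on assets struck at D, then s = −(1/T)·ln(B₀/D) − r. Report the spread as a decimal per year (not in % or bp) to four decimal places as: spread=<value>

d₁ = [ln(V₀/D) + (r + σ²/2)T] / (σ√T)
   = [ln(591.5951/264.1471) + (0.0077 + 0.5·0.3414²)·2.2610] / (0.3414·√2.2610)
   = [0.806316 + 0.149174] / 0.513350 = 1.861283
d₂ = d₁ − σ√T = 1.861283 − 0.513350 = 1.347933
N(d₁) = 0.968648,  N(d₂) = 0.911160,  e^(−rT) = 0.982741
E₀ = V₀·N(d₁) − D·e^(−rT)·N(d₂)
   = 591.5951·0.968648 − 264.1471·0.982741·0.911160 = 336.520983
B₀ = V₀ − E₀ = 591.5951 − 336.520983 = 255.074117
spread = −(1/T)·ln(B₀/D) − r = −(1/2.2610)·ln(255.074117/264.1471) − 0.0077 = 0.00775864

spread=0.0078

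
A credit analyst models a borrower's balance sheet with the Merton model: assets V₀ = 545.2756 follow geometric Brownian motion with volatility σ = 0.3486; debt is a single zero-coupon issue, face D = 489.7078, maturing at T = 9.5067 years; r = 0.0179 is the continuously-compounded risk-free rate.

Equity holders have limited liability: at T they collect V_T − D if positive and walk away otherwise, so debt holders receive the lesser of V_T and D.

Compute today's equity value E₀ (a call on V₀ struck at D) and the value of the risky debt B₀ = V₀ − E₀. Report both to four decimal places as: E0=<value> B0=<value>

E0=267.9458 B0=277.3298

d₁ = [ln(V₀/D) + (r + σ²/2)T] / (σ√T)
   = [ln(545.2756/489.7078) + (0.0179 + 0.5·0.3486²)·9.5067] / (0.3486·√9.5067)
   = [0.107482 + 0.747806] / 1.074836 = 0.795739
d₂ = d₁ − σ√T = 0.795739 − 1.074836 = -0.279097
N(d₁) = 0.786908,  N(d₂) = 0.390085,  e^(−rT) = 0.843521
E₀ = V₀·N(d₁) − D·e^(−rT)·N(d₂)
   = 545.2756·0.786908 − 489.7078·0.843521·0.390085 = 267.945811
B₀ = V₀ − E₀ = 545.2756 − 267.945811 = 277.329789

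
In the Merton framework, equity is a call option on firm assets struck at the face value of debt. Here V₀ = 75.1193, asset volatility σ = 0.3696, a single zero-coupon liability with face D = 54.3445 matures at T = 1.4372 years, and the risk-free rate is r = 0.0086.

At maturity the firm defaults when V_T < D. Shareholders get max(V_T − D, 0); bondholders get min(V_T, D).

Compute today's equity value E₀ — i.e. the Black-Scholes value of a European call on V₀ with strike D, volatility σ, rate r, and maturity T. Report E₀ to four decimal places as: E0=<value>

E0=25.0275

d₁ = [ln(V₀/D) + (r + σ²/2)T] / (σ√T)
   = [ln(75.1193/54.3445) + (0.0086 + 0.5·0.3696²)·1.4372] / (0.3696·√1.4372)
   = [0.323734 + 0.110524] / 0.443089 = 0.980070
d₂ = d₁ − σ√T = 0.980070 − 0.443089 = 0.536981
N(d₁) = 0.836474,  N(d₂) = 0.704360,  e^(−rT) = 0.987716
E₀ = V₀·N(d₁) − D·e^(−rT)·N(d₂)
   = 75.1193·0.836474 − 54.3445·0.987716·0.704360 = 25.027480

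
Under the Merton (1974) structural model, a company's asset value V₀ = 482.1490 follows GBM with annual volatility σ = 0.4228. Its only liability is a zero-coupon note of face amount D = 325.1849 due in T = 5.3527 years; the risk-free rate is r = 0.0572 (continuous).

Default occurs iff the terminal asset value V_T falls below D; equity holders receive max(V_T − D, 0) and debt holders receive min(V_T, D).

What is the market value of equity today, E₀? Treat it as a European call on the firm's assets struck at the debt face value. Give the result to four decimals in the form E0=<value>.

d₁ = [ln(V₀/D) + (r + σ²/2)T] / (σ√T)
   = [ln(482.1490/325.1849) + (0.0572 + 0.5·0.4228²)·5.3527] / (0.4228·√5.3527)
   = [0.393859 + 0.784598] / 0.978186 = 1.204738
d₂ = d₁ − σ√T = 1.204738 − 0.978186 = 0.226552
N(d₁) = 0.885848,  N(d₂) = 0.589614,  e^(−rT) = 0.736258
E₀ = V₀·N(d₁) − D·e^(−rT)·N(d₂)
   = 482.1490·0.885848 − 325.1849·0.736258·0.589614 = 285.945220

E0=285.9452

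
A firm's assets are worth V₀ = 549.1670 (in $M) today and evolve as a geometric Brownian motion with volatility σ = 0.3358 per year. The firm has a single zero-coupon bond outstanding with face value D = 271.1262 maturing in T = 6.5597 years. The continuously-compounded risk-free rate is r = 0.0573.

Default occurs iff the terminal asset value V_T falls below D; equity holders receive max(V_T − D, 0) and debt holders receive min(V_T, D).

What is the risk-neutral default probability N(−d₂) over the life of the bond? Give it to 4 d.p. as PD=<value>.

d₁ = [ln(V₀/D) + (r + σ²/2)T] / (σ√T)
   = [ln(549.1670/271.1262) + (0.0573 + 0.5·0.3358²)·6.5597] / (0.3358·√6.5597)
   = [0.705818 + 0.745712] / 0.860048 = 1.687732
d₂ = d₁ − σ√T = 1.687732 − 0.860048 = 0.827684
risk-neutral PD = N(−d₂) = N(-0.827684) = 0.203925

PD=0.2039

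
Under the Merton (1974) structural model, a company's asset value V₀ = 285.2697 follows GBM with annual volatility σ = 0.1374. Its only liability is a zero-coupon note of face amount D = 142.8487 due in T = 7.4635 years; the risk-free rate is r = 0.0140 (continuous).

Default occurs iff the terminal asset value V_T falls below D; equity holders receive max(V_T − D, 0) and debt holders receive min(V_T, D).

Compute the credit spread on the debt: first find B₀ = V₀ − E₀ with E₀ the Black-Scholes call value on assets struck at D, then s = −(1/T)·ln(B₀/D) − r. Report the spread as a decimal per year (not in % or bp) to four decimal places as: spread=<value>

d₁ = [ln(V₀/D) + (r + σ²/2)T] / (σ√T)
   = [ln(285.2697/142.8487) + (0.0140 + 0.5·0.1374²)·7.4635] / (0.1374·√7.4635)
   = [0.691649 + 0.174940] / 0.375369 = 2.308634
d₂ = d₁ − σ√T = 2.308634 − 0.375369 = 1.933265
N(d₁) = 0.989518,  N(d₂) = 0.973398,  e^(−rT) = 0.900785
E₀ = V₀·N(d₁) − D·e^(−rT)·N(d₂)
   = 285.2697·0.989518 − 142.8487·0.900785·0.973398 = 157.026599
B₀ = V₀ − E₀ = 285.2697 − 157.026599 = 128.243101
spread = −(1/T)·ln(B₀/D) − r = −(1/7.4635)·ln(128.243101/142.8487) − 0.0140 = 0.00045144

spread=0.0005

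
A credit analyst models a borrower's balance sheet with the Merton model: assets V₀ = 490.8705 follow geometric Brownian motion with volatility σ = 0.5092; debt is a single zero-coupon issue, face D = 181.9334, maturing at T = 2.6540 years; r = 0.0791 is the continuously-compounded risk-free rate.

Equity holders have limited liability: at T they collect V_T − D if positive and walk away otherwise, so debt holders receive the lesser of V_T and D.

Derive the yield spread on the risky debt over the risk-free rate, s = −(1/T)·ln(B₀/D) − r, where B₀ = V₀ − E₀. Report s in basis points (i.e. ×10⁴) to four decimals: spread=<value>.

d₁ = [ln(V₀/D) + (r + σ²/2)T] / (σ√T)
   = [ln(490.8705/181.9334) + (0.0791 + 0.5·0.5092²)·2.6540] / (0.5092·√2.6540)
   = [0.992540 + 0.554002] / 0.829543 = 1.864330
d₂ = d₁ − σ√T = 1.864330 − 0.829543 = 1.034787
N(d₁) = 0.968862,  N(d₂) = 0.849616,  e^(−rT) = 0.810640
E₀ = V₀·N(d₁) − D·e^(−rT)·N(d₂)
   = 490.8705·0.968862 − 181.9334·0.810640·0.849616 = 350.282492
B₀ = V₀ − E₀ = 490.8705 − 350.282492 = 140.588008
spread = −(1/T)·ln(B₀/D) − r = −(1/2.6540)·ln(140.588008/181.9334) − 0.0791 = 0.01803903
in basis points: 0.01803903 × 10⁴ = 180.3903 bp

spread=180.3903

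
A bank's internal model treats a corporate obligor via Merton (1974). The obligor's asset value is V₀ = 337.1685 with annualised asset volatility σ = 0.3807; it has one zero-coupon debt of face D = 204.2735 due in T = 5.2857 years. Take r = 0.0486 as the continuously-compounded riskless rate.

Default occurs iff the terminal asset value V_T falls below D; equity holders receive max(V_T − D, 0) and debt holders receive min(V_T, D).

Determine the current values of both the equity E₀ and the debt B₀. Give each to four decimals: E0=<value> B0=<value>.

E0=199.5436 B0=137.6249

d₁ = [ln(V₀/D) + (r + σ²/2)T] / (σ√T)
   = [ln(337.1685/204.2735) + (0.0486 + 0.5·0.3807²)·5.2857] / (0.3807·√5.2857)
   = [0.501123 + 0.639920] / 0.875254 = 1.303670
d₂ = d₁ − σ√T = 1.303670 − 0.875254 = 0.428416
N(d₁) = 0.903827,  N(d₂) = 0.665826,  e^(−rT) = 0.773457
E₀ = V₀·N(d₁) − D·e^(−rT)·N(d₂)
   = 337.1685·0.903827 − 204.2735·0.773457·0.665826 = 199.543623
B₀ = V₀ − E₀ = 337.1685 − 199.543623 = 137.624877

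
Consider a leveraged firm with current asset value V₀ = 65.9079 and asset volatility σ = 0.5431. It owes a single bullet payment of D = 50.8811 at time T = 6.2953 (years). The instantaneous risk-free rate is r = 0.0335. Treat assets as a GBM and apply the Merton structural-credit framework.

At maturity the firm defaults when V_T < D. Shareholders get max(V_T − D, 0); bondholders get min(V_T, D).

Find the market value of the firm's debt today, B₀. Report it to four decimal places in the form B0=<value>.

B0=25.2191

d₁ = [ln(V₀/D) + (r + σ²/2)T] / (σ√T)
   = [ln(65.9079/50.8811) + (0.0335 + 0.5·0.5431²)·6.2953] / (0.5431·√6.2953)
   = [0.258767 + 1.139316] / 1.362662 = 1.025994
d₂ = d₁ − σ√T = 1.025994 − 1.362662 = -0.336668
N(d₁) = 0.847553,  N(d₂) = 0.368184,  e^(−rT) = 0.809861
E₀ = V₀·N(d₁) − D·e^(−rT)·N(d₂)
   = 65.9079·0.847553 − 50.8811·0.809861·0.368184 = 40.688816
B₀ = V₀ − E₀ = 65.9079 − 40.688816 = 25.219084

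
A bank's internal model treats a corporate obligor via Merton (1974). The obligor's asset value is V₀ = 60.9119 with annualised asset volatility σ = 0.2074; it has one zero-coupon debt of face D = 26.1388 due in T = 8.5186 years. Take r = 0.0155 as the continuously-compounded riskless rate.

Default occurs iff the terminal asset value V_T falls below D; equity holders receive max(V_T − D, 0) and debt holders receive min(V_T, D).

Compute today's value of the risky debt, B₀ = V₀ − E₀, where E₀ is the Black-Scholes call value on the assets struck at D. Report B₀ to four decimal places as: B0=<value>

d₁ = [ln(V₀/D) + (r + σ²/2)T] / (σ√T)
   = [ln(60.9119/26.1388) + (0.0155 + 0.5·0.2074²)·8.5186] / (0.2074·√8.5186)
   = [0.846008 + 0.315251] / 0.605331 = 1.918387
d₂ = d₁ − σ√T = 1.918387 − 0.605331 = 1.313056
N(d₁) = 0.972469,  N(d₂) = 0.905418,  e^(−rT) = 0.876307
E₀ = V₀·N(d₁) − D·e^(−rT)·N(d₂)
   = 60.9119·0.972469 − 26.1388·0.876307·0.905418 = 38.495771
B₀ = V₀ − E₀ = 60.9119 − 38.495771 = 22.416129

B0=22.4161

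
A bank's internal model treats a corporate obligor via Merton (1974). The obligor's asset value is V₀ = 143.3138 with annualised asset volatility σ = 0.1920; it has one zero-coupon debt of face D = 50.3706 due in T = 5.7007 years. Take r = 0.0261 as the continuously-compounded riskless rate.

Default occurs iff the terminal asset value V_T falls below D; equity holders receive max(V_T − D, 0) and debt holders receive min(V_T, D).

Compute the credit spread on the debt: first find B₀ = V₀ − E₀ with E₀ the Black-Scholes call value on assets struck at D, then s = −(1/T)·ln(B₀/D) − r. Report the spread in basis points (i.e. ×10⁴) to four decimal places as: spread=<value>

spread=2.0572

d₁ = [ln(V₀/D) + (r + σ²/2)T] / (σ√T)
   = [ln(143.3138/50.3706) + (0.0261 + 0.5·0.1920²)·5.7007] / (0.1920·√5.7007)
   = [1.045629 + 0.253864] / 0.458422 = 2.834709
d₂ = d₁ − σ√T = 2.834709 − 0.458422 = 2.376287
N(d₁) = 0.997707,  N(d₂) = 0.991256,  e^(−rT) = 0.861752
E₀ = V₀·N(d₁) − D·e^(−rT)·N(d₂)
   = 143.3138·0.997707 − 50.3706·0.861752·0.991256 = 99.957732
B₀ = V₀ − E₀ = 143.3138 − 99.957732 = 43.356068
spread = −(1/T)·ln(B₀/D) − r = −(1/5.7007)·ln(43.356068/50.3706) − 0.0261 = 0.00020572
in basis points: 0.00020572 × 10⁴ = 2.0572 bp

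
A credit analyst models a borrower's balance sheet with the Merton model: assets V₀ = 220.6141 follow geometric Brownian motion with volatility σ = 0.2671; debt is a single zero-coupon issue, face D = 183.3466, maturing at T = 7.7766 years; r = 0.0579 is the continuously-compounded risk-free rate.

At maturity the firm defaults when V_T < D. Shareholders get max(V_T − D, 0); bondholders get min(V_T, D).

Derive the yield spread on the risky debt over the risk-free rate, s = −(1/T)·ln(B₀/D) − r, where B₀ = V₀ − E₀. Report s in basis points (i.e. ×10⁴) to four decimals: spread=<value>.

spread=146.0754

d₁ = [ln(V₀/D) + (r + σ²/2)T] / (σ√T)
   = [ln(220.6141/183.3466) + (0.0579 + 0.5·0.2671²)·7.7766] / (0.2671·√7.7766)
   = [0.185037 + 0.727666] / 0.744850 = 1.225351
d₂ = d₁ − σ√T = 1.225351 − 0.744850 = 0.480501
N(d₁) = 0.889778,  N(d₂) = 0.684564,  e^(−rT) = 0.637459
E₀ = V₀·N(d₁) − D·e^(−rT)·N(d₂)
   = 220.6141·0.889778 − 183.3466·0.637459·0.684564 = 116.288556
B₀ = V₀ − E₀ = 220.6141 − 116.288556 = 104.325544
spread = −(1/T)·ln(B₀/D) − r = −(1/7.7766)·ln(104.325544/183.3466) − 0.0579 = 0.01460754
in basis points: 0.01460754 × 10⁴ = 146.0754 bp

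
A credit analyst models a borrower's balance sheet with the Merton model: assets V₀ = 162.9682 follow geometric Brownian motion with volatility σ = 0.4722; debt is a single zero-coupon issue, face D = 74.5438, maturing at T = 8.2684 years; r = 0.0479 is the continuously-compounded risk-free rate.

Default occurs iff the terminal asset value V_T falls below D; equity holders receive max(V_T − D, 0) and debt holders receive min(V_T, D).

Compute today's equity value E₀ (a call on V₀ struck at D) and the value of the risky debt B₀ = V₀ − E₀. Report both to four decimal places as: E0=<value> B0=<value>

d₁ = [ln(V₀/D) + (r + σ²/2)T] / (σ√T)
   = [ln(162.9682/74.5438) + (0.0479 + 0.5·0.4722²)·8.2684] / (0.4722·√8.2684)
   = [0.782168 + 1.317871] / 1.357803 = 1.546645
d₂ = d₁ − σ√T = 1.546645 − 1.357803 = 0.188842
N(d₁) = 0.939026,  N(d₂) = 0.574892,  e^(−rT) = 0.672969
E₀ = V₀·N(d₁) − D·e^(−rT)·N(d₂)
   = 162.9682·0.939026 − 74.5438·0.672969·0.574892 = 124.191489
B₀ = V₀ − E₀ = 162.9682 − 124.191489 = 38.776711

E0=124.1915 B0=38.7767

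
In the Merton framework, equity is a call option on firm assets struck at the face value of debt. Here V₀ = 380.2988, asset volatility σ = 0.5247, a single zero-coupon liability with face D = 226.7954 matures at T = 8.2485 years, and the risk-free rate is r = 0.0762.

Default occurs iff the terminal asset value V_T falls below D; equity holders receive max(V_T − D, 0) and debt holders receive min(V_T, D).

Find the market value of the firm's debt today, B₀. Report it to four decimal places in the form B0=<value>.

d₁ = [ln(V₀/D) + (r + σ²/2)T] / (σ√T)
   = [ln(380.2988/226.7954) + (0.0762 + 0.5·0.5247²)·8.2485] / (0.5247·√8.2485)
   = [0.516909 + 1.763983] / 1.506949 = 1.513583
d₂ = d₁ − σ√T = 1.513583 − 1.506949 = 0.006634
N(d₁) = 0.934934,  N(d₂) = 0.502647,  e^(−rT) = 0.533372
E₀ = V₀·N(d₁) − D·e^(−rT)·N(d₂)
   = 380.2988·0.934934 − 226.7954·0.533372·0.502647 = 294.751016
B₀ = V₀ − E₀ = 380.2988 − 294.751016 = 85.547784

B0=85.5478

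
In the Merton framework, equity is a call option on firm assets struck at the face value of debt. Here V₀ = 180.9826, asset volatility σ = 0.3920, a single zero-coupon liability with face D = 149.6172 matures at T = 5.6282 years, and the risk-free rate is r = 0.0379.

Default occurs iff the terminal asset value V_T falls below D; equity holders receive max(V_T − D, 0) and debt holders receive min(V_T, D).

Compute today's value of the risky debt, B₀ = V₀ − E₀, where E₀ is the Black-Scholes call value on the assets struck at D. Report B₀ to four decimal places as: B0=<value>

d₁ = [ln(V₀/D) + (r + σ²/2)T] / (σ√T)
   = [ln(180.9826/149.6172) + (0.0379 + 0.5·0.3920²)·5.6282] / (0.3920·√5.6282)
   = [0.190321 + 0.645735] / 0.929974 = 0.899010
d₂ = d₁ − σ√T = 0.899010 − 0.929974 = -0.030965
N(d₁) = 0.815676,  N(d₂) = 0.487649,  e^(−rT) = 0.807907
E₀ = V₀·N(d₁) − D·e^(−rT)·N(d₂)
   = 180.9826·0.815676 − 149.6172·0.807907·0.487649 = 88.677795
B₀ = V₀ − E₀ = 180.9826 − 88.677795 = 92.304805

B0=92.3048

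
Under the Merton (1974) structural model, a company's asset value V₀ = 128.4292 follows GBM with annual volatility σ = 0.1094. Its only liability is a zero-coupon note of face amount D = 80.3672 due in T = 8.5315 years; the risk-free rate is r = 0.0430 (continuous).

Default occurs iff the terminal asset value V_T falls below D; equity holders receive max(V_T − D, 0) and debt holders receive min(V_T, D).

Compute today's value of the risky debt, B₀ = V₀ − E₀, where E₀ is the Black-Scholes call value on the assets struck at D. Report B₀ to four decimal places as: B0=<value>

d₁ = [ln(V₀/D) + (r + σ²/2)T] / (σ√T)
   = [ln(128.4292/80.3672) + (0.0430 + 0.5·0.1094²)·8.5315] / (0.1094·√8.5315)
   = [0.468772 + 0.417909] / 0.319544 = 2.774834
d₂ = d₁ − σ√T = 2.774834 − 0.319544 = 2.455290
N(d₁) = 0.997239,  N(d₂) = 0.992961,  e^(−rT) = 0.692910
E₀ = V₀·N(d₁) − D·e^(−rT)·N(d₂)
   = 128.4292·0.997239 − 80.3672·0.692910·0.992961 = 72.779227
B₀ = V₀ − E₀ = 128.4292 − 72.779227 = 55.649973

B0=55.6500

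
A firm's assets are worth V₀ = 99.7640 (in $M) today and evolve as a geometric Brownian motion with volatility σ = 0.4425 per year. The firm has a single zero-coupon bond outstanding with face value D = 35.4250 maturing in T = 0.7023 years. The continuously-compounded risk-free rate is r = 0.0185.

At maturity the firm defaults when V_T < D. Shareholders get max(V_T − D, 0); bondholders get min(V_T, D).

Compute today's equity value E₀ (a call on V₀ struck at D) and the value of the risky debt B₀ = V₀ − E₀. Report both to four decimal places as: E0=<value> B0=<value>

d₁ = [ln(V₀/D) + (r + σ²/2)T] / (σ√T)
   = [ln(99.7640/35.4250) + (0.0185 + 0.5·0.4425²)·0.7023] / (0.4425·√0.7023)
   = [1.035390 + 0.081750] / 0.370830 = 3.012540
d₂ = d₁ − σ√T = 3.012540 − 0.370830 = 2.641710
N(d₁) = 0.998705,  N(d₂) = 0.995876,  e^(−rT) = 0.987091
E₀ = V₀·N(d₁) − D·e^(−rT)·N(d₂)
   = 99.7640·0.998705 − 35.4250·0.987091·0.995876 = 64.811276
B₀ = V₀ − E₀ = 99.7640 − 64.811276 = 34.952724

E0=64.8113 B0=34.9527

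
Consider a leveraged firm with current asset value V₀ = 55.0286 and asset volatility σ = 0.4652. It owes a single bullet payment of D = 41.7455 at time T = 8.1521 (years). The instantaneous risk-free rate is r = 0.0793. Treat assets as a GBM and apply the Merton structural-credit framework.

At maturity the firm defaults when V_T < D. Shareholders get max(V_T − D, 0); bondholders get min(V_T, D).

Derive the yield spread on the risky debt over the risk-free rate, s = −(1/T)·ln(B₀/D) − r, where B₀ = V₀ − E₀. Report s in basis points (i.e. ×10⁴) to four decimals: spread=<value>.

spread=383.7655

d₁ = [ln(V₀/D) + (r + σ²/2)T] / (σ√T)
   = [ln(55.0286/41.7455) + (0.0793 + 0.5·0.4652²)·8.1521] / (0.4652·√8.1521)
   = [0.276261 + 1.528564] / 1.328234 = 1.358816
d₂ = d₁ − σ√T = 1.358816 − 1.328234 = 0.030582
N(d₁) = 0.912898,  N(d₂) = 0.512199,  e^(−rT) = 0.523896
E₀ = V₀·N(d₁) − D·e^(−rT)·N(d₂)
   = 55.0286·0.912898 − 41.7455·0.523896·0.512199 = 39.033528
B₀ = V₀ − E₀ = 55.0286 − 39.033528 = 15.995072
spread = −(1/T)·ln(B₀/D) − r = −(1/8.1521)·ln(15.995072/41.7455) − 0.0793 = 0.03837655
in basis points: 0.03837655 × 10⁴ = 383.7655 bp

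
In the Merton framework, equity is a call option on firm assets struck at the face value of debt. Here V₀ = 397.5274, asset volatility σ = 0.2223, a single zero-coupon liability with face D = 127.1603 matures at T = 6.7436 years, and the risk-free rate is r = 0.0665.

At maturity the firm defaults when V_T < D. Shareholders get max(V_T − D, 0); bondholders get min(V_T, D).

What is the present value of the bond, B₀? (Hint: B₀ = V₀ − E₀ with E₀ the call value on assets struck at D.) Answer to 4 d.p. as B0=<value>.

B0=81.1172

d₁ = [ln(V₀/D) + (r + σ²/2)T] / (σ√T)
   = [ln(397.5274/127.1603) + (0.0665 + 0.5·0.2223²)·6.7436] / (0.2223·√6.7436)
   = [1.139815 + 0.615075] / 0.577278 = 3.039937
d₂ = d₁ − σ√T = 3.039937 − 0.577278 = 2.462658
N(d₁) = 0.998817,  N(d₂) = 0.993104,  e^(−rT) = 0.638618
E₀ = V₀·N(d₁) − D·e^(−rT)·N(d₂)
   = 397.5274·0.998817 − 127.1603·0.638618·0.993104 = 316.410228
B₀ = V₀ − E₀ = 397.5274 − 316.410228 = 81.117172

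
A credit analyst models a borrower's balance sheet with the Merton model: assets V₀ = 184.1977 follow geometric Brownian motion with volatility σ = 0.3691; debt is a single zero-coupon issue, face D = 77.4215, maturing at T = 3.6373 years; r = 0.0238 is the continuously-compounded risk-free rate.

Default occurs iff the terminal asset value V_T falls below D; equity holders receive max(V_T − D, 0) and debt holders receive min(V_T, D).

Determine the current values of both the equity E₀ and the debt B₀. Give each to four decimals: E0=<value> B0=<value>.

E0=116.3204 B0=67.8773

d₁ = [ln(V₀/D) + (r + σ²/2)T] / (σ√T)
   = [ln(184.1977/77.4215) + (0.0238 + 0.5·0.3691²)·3.6373] / (0.3691·√3.6373)
   = [0.866745 + 0.334331] / 0.703937 = 1.706228
d₂ = d₁ − σ√T = 1.706228 − 0.703937 = 1.002291
N(d₁) = 0.956017,  N(d₂) = 0.841898,  e^(−rT) = 0.917073
E₀ = V₀·N(d₁) − D·e^(−rT)·N(d₂)
   = 184.1977·0.956017 − 77.4215·0.917073·0.841898 = 116.320359
B₀ = V₀ − E₀ = 184.1977 − 116.320359 = 67.877341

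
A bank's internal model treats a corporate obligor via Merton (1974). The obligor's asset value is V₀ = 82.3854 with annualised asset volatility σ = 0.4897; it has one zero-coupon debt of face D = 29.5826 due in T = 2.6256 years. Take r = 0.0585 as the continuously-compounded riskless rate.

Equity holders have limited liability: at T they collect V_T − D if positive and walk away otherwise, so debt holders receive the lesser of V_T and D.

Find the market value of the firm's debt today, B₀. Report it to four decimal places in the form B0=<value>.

d₁ = [ln(V₀/D) + (r + σ²/2)T] / (σ√T)
   = [ln(82.3854/29.5826) + (0.0585 + 0.5·0.4897²)·2.6256] / (0.4897·√2.6256)
   = [1.024222 + 0.468415] / 0.793495 = 1.881091
d₂ = d₁ − σ√T = 1.881091 − 0.793495 = 1.087596
N(d₁) = 0.970020,  N(d₂) = 0.861613,  e^(−rT) = 0.857617
E₀ = V₀·N(d₁) − D·e^(−rT)·N(d₂)
   = 82.3854·0.970020 − 29.5826·0.857617·0.861613 = 58.055911
B₀ = V₀ − E₀ = 82.3854 − 58.055911 = 24.329489

B0=24.3295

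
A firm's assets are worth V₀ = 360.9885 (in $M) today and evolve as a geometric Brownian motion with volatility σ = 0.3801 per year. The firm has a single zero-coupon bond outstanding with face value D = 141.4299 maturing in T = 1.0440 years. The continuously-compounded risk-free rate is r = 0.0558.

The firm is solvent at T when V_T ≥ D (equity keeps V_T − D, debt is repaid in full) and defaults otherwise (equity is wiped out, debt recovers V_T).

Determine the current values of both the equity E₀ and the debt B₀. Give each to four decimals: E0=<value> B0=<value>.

E0=227.7004 B0=133.2881

d₁ = [ln(V₀/D) + (r + σ²/2)T] / (σ√T)
   = [ln(360.9885/141.4299) + (0.0558 + 0.5·0.3801²)·1.0440] / (0.3801·√1.0440)
   = [0.937042 + 0.133672] / 0.388372 = 2.756927
d₂ = d₁ − σ√T = 2.756927 − 0.388372 = 2.368554
N(d₁) = 0.997083,  N(d₂) = 0.991071,  e^(−rT) = 0.943409
E₀ = V₀·N(d₁) − D·e^(−rT)·N(d₂)
   = 360.9885·0.997083 − 141.4299·0.943409·0.991071 = 227.700446
B₀ = V₀ − E₀ = 360.9885 − 227.700446 = 133.288054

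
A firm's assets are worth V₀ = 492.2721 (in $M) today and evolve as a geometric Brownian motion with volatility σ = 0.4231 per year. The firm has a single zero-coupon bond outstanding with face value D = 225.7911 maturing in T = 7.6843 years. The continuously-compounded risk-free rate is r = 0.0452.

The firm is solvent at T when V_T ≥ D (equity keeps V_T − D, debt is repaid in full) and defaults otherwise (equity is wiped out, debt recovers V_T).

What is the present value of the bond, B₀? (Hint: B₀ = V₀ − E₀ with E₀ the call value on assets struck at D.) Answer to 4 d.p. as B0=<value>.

d₁ = [ln(V₀/D) + (r + σ²/2)T] / (σ√T)
   = [ln(492.2721/225.7911) + (0.0452 + 0.5·0.4231²)·7.6843] / (0.4231·√7.6843)
   = [0.779421 + 1.035128] / 1.172857 = 1.547118
d₂ = d₁ − σ√T = 1.547118 − 1.172857 = 0.374261
N(d₁) = 0.939083,  N(d₂) = 0.645895,  e^(−rT) = 0.706572
E₀ = V₀·N(d₁) − D·e^(−rT)·N(d₂)
   = 492.2721·0.939083 − 225.7911·0.706572·0.645895 = 359.239632
B₀ = V₀ − E₀ = 492.2721 − 359.239632 = 133.032468

B0=133.0325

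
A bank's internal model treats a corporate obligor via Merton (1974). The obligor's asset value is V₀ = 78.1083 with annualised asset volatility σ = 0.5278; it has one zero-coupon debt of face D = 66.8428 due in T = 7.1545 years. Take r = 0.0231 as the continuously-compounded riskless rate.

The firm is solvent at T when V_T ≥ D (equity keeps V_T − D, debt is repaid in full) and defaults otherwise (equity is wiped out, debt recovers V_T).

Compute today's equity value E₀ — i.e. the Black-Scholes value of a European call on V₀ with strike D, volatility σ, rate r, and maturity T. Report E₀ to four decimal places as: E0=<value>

E0=46.4994

d₁ = [ln(V₀/D) + (r + σ²/2)T] / (σ√T)
   = [ln(78.1083/66.8428) + (0.0231 + 0.5·0.5278²)·7.1545] / (0.5278·√7.1545)
   = [0.155753 + 1.161794] / 1.411754 = 0.933269
d₂ = d₁ − σ√T = 0.933269 − 1.411754 = -0.478485
N(d₁) = 0.824659,  N(d₂) = 0.316153,  e^(−rT) = 0.847666
E₀ = V₀·N(d₁) − D·e^(−rT)·N(d₂)
   = 78.1083·0.824659 − 66.8428·0.847666·0.316153 = 46.499436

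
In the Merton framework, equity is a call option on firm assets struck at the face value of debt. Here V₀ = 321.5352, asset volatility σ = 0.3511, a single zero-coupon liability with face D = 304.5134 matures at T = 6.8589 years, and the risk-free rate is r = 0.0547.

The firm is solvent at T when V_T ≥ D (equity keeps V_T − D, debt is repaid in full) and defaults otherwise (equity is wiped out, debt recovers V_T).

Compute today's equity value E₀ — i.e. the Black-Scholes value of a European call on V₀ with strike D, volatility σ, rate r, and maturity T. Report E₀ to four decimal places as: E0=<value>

E0=159.3849

d₁ = [ln(V₀/D) + (r + σ²/2)T] / (σ√T)
   = [ln(321.5352/304.5134) + (0.0547 + 0.5·0.3511²)·6.8589] / (0.3511·√6.8589)
   = [0.054392 + 0.797934] / 0.919513 = 0.926932
d₂ = d₁ − σ√T = 0.926932 − 0.919513 = 0.007418
N(d₁) = 0.823019,  N(d₂) = 0.502959,  e^(−rT) = 0.687164
E₀ = V₀·N(d₁) − D·e^(−rT)·N(d₂)
   = 321.5352·0.823019 − 304.5134·0.687164·0.502959 = 159.384942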